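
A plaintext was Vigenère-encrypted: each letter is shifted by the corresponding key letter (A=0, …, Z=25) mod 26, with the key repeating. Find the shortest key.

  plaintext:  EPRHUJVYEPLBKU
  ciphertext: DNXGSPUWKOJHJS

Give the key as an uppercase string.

  i= 0: D-E = 25 → Z
  i= 1: N-P = 24 → Y
  i= 2: X-R =  6 → G
  i= 3: G-H = 25 → Z
  i= 4: S-U = 24 → Y
  i= 5: P-J =  6 → G
  i= 6: U-V = 25 → Z
  i= 7: W-Y = 24 → Y
  i= 8: K-E =  6 → G
  i= 9: O-P = 25 → Z
  i=10: J-L = 24 → Y
  i=11: H-B =  6 → G
  i=12: J-K = 25 → Z
  i=13: S-U = 24 → Y
  shifts repeat with period 3: ZYG

ZYG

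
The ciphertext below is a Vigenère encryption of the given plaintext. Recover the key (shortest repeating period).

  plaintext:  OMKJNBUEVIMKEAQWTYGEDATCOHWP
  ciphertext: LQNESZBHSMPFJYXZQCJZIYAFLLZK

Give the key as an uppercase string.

XEDVFYHD

  i= 0: L-O = 23 → X
  i= 1: Q-M =  4 → E
  i= 2: N-K =  3 → D
  i= 3: E-J = 21 → V
  i= 4: S-N =  5 → F
  i= 5: Z-B = 24 → Y
  i= 6: B-U =  7 → H
  i= 7: H-E =  3 → D
  i= 8: S-V = 23 → X
  i= 9: M-I =  4 → E
  i=10: P-M =  3 → D
  i=11: F-K = 21 → V
  i=12: J-E =  5 → F
  i=13: Y-A = 24 → Y
  i=14: X-Q =  7 → H
  i=15: Z-W =  3 → D
  i=16: Q-T = 23 → X
  i=17: C-Y =  4 → E
  i=18: J-G =  3 → D
  i=19: Z-E = 21 → V
  i=20: I-D =  5 → F
  i=21: Y-A = 24 → Y
  i=22: A-T =  7 → H
  i=23: F-C =  3 → D
  i=24: L-O = 23 → X
  i=25: L-H =  4 → E
  i=26: Z-W =  3 → D
  i=27: K-P = 21 → V
  shifts repeat with period 8: XEDVFYHD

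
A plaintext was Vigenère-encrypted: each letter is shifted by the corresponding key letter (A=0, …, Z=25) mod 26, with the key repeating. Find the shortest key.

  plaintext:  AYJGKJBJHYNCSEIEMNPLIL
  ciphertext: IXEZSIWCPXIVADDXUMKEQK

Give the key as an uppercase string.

IZVT

  i= 0: I-A =  8 → I
  i= 1: X-Y = 25 → Z
  i= 2: E-J = 21 → V
  i= 3: Z-G = 19 → T
  i= 4: S-K =  8 → I
  i= 5: I-J = 25 → Z
  i= 6: W-B = 21 → V
  i= 7: C-J = 19 → T
  i= 8: P-H =  8 → I
  i= 9: X-Y = 25 → Z
  i=10: I-N = 21 → V
  i=11: V-C = 19 → T
  i=12: A-S =  8 → I
  i=13: D-E = 25 → Z
  i=14: D-I = 21 → V
  i=15: X-E = 19 → T
  i=16: U-M =  8 → I
  i=17: M-N = 25 → Z
  i=18: K-P = 21 → V
  i=19: E-L = 19 → T
  i=20: Q-I =  8 → I
  i=21: K-L = 25 → Z
  shifts repeat with period 4: IZVT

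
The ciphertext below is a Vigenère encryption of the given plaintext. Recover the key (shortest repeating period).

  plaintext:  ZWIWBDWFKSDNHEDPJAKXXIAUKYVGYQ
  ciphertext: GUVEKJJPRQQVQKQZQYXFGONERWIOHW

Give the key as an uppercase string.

HYNIJGNK

  i= 0: G-Z =  7 → H
  i= 1: U-W = 24 → Y
  i= 2: V-I = 13 → N
  i= 3: E-W =  8 → I
  i= 4: K-B =  9 → J
  i= 5: J-D =  6 → G
  i= 6: J-W = 13 → N
  i= 7: P-F = 10 → K
  i= 8: R-K =  7 → H
  i= 9: Q-S = 24 → Y
  i=10: Q-D = 13 → N
  i=11: V-N =  8 → I
  i=12: Q-H =  9 → J
  i=13: K-E =  6 → G
  i=14: Q-D = 13 → N
  i=15: Z-P = 10 → K
  i=16: Q-J =  7 → H
  i=17: Y-A = 24 → Y
  i=18: X-K = 13 → N
  i=19: F-X =  8 → I
  i=20: G-X =  9 → J
  i=21: O-I =  6 → G
  i=22: N-A = 13 → N
  i=23: E-U = 10 → K
  i=24: R-K =  7 → H
  i=25: W-Y = 24 → Y
  i=26: I-V = 13 → N
  i=27: O-G =  8 → I
  i=28: H-Y =  9 → J
  i=29: W-Q =  6 → G
  shifts repeat with period 8: HYNIJGNK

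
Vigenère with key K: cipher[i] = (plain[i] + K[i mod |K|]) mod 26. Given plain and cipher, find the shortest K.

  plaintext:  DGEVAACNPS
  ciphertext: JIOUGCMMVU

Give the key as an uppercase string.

GCKZ

  i= 0: J-D =  6 → G
  i= 1: I-G =  2 → C
  i= 2: O-E = 10 → K
  i= 3: U-V = 25 → Z
  i= 4: G-A =  6 → G
  i= 5: C-A =  2 → C
  i= 6: M-C = 10 → K
  i= 7: M-N = 25 → Z
  i= 8: V-P =  6 → G
  i= 9: U-S =  2 → C
  shifts repeat with period 4: GCKZ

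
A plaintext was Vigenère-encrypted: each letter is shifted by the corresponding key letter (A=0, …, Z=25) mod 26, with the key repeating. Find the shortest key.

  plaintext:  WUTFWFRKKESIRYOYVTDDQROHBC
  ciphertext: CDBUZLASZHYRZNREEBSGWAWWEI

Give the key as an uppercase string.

GJIPD

  i= 0: C-W =  6 → G
  i= 1: D-U =  9 → J
  i= 2: B-T =  8 → I
  i= 3: U-F = 15 → P
  i= 4: Z-W =  3 → D
  i= 5: L-F =  6 → G
  i= 6: A-R =  9 → J
  i= 7: S-K =  8 → I
  i= 8: Z-K = 15 → P
  i= 9: H-E =  3 → D
  i=10: Y-S =  6 → G
  i=11: R-I =  9 → J
  i=12: Z-R =  8 → I
  i=13: N-Y = 15 → P
  i=14: R-O =  3 → D
  i=15: E-Y =  6 → G
  i=16: E-V =  9 → J
  i=17: B-T =  8 → I
  i=18: S-D = 15 → P
  i=19: G-D =  3 → D
  i=20: W-Q =  6 → G
  i=21: A-R =  9 → J
  i=22: W-O =  8 → I
  i=23: W-H = 15 → P
  i=24: E-B =  3 → D
  i=25: I-C =  6 → G
  shifts repeat with period 5: GJIPD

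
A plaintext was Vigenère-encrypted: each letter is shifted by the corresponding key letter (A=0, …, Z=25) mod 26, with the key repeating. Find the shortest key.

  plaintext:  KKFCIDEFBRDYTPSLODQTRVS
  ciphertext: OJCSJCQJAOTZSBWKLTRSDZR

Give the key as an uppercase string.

  i= 0: O-K =  4 → E
  i= 1: J-K = 25 → Z
  i= 2: C-F = 23 → X
  i= 3: S-C = 16 → Q
  i= 4: J-I =  1 → B
  i= 5: C-D = 25 → Z
  i= 6: Q-E = 12 → M
  i= 7: J-F =  4 → E
  i= 8: A-B = 25 → Z
  i= 9: O-R = 23 → X
  i=10: T-D = 16 → Q
  i=11: Z-Y =  1 → B
  i=12: S-T = 25 → Z
  i=13: B-P = 12 → M
  i=14: W-S =  4 → E
  i=15: K-L = 25 → Z
  i=16: L-O = 23 → X
  i=17: T-D = 16 → Q
  i=18: R-Q =  1 → B
  i=19: S-T = 25 → Z
  i=20: D-R = 12 → M
  i=21: Z-V =  4 → E
  i=22: R-S = 25 → Z
  shifts repeat with period 7: EZXQBZM

EZXQBZM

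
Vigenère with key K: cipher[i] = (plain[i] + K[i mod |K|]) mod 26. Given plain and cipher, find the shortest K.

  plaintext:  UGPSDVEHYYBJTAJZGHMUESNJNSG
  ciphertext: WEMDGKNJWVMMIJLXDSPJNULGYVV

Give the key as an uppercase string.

  i= 0: W-U =  2 → C
  i= 1: E-G = 24 → Y
  i= 2: M-P = 23 → X
  i= 3: D-S = 11 → L
  i= 4: G-D =  3 → D
  i= 5: K-V = 15 → P
  i= 6: N-E =  9 → J
  i= 7: J-H =  2 → C
  i= 8: W-Y = 24 → Y
  i= 9: V-Y = 23 → X
  i=10: M-B = 11 → L
  i=11: M-J =  3 → D
  i=12: I-T = 15 → P
  i=13: J-A =  9 → J
  i=14: L-J =  2 → C
  i=15: X-Z = 24 → Y
  i=16: D-G = 23 → X
  i=17: S-H = 11 → L
  i=18: P-M =  3 → D
  i=19: J-U = 15 → P
  i=20: N-E =  9 → J
  i=21: U-S =  2 → C
  i=22: L-N = 24 → Y
  i=23: G-J = 23 → X
  i=24: Y-N = 11 → L
  i=25: V-S =  3 → D
  i=26: V-G = 15 → P
  shifts repeat with period 7: CYXLDPJ

CYXLDPJ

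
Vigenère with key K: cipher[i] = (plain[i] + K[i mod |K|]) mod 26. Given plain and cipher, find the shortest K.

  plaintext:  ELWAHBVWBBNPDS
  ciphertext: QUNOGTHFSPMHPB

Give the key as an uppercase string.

  i= 0: Q-E = 12 → M
  i= 1: U-L =  9 → J
  i= 2: N-W = 17 → R
  i= 3: O-A = 14 → O
  i= 4: G-H = 25 → Z
  i= 5: T-B = 18 → S
  i= 6: H-V = 12 → M
  i= 7: F-W =  9 → J
  i= 8: S-B = 17 → R
  i= 9: P-B = 14 → O
  i=10: M-N = 25 → Z
  i=11: H-P = 18 → S
  i=12: P-D = 12 → M
  i=13: B-S =  9 → J
  shifts repeat with period 6: MJROZS

MJROZS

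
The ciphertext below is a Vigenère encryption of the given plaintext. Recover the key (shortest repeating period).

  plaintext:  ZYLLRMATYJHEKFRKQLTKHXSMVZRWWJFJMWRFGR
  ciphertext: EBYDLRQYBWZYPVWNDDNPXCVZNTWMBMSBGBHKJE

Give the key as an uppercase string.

FDNSUFQ

  i= 0: E-Z =  5 → F
  i= 1: B-Y =  3 → D
  i= 2: Y-L = 13 → N
  i= 3: D-L = 18 → S
  i= 4: L-R = 20 → U
  i= 5: R-M =  5 → F
  i= 6: Q-A = 16 → Q
  i= 7: Y-T =  5 → F
  i= 8: B-Y =  3 → D
  i= 9: W-J = 13 → N
  i=10: Z-H = 18 → S
  i=11: Y-E = 20 → U
  i=12: P-K =  5 → F
  i=13: V-F = 16 → Q
  i=14: W-R =  5 → F
  i=15: N-K =  3 → D
  i=16: D-Q = 13 → N
  i=17: D-L = 18 → S
  i=18: N-T = 20 → U
  i=19: P-K =  5 → F
  i=20: X-H = 16 → Q
  i=21: C-X =  5 → F
  i=22: V-S =  3 → D
  i=23: Z-M = 13 → N
  i=24: N-V = 18 → S
  i=25: T-Z = 20 → U
  i=26: W-R =  5 → F
  i=27: M-W = 16 → Q
  i=28: B-W =  5 → F
  i=29: M-J =  3 → D
  i=30: S-F = 13 → N
  i=31: B-J = 18 → S
  i=32: G-M = 20 → U
  i=33: B-W =  5 → F
  i=34: H-R = 16 → Q
  i=35: K-F =  5 → F
  i=36: J-G =  3 → D
  i=37: E-R = 13 → N
  shifts repeat with period 7: FDNSUFQ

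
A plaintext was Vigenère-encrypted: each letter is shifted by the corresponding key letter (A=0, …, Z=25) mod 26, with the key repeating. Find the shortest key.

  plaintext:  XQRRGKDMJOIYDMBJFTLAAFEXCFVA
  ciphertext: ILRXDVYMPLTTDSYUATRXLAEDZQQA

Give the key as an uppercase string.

LVAGX

  i= 0: I-X = 11 → L
  i= 1: L-Q = 21 → V
  i= 2: R-R =  0 → A
  i= 3: X-R =  6 → G
  i= 4: D-G = 23 → X
  i= 5: V-K = 11 → L
  i= 6: Y-D = 21 → V
  i= 7: M-M =  0 → A
  i= 8: P-J =  6 → G
  i= 9: L-O = 23 → X
  i=10: T-I = 11 → L
  i=11: T-Y = 21 → V
  i=12: D-D =  0 → A
  i=13: S-M =  6 → G
  i=14: Y-B = 23 → X
  i=15: U-J = 11 → L
  i=16: A-F = 21 → V
  i=17: T-T =  0 → A
  i=18: R-L =  6 → G
  i=19: X-A = 23 → X
  i=20: L-A = 11 → L
  i=21: A-F = 21 → V
  i=22: E-E =  0 → A
  i=23: D-X =  6 → G
  i=24: Z-C = 23 → X
  i=25: Q-F = 11 → L
  i=26: Q-V = 21 → V
  i=27: A-A =  0 → A
  shifts repeat with period 5: LVAGX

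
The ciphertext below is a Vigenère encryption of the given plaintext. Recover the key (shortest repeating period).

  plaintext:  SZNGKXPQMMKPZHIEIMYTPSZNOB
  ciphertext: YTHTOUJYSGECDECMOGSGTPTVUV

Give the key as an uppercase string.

  i= 0: Y-S =  6 → G
  i= 1: T-Z = 20 → U
  i= 2: H-N = 20 → U
  i= 3: T-G = 13 → N
  i= 4: O-K =  4 → E
  i= 5: U-X = 23 → X
  i= 6: J-P = 20 → U
  i= 7: Y-Q =  8 → I
  i= 8: S-M =  6 → G
  i= 9: G-M = 20 → U
  i=10: E-K = 20 → U
  i=11: C-P = 13 → N
  i=12: D-Z =  4 → E
  i=13: E-H = 23 → X
  i=14: C-I = 20 → U
  i=15: M-E =  8 → I
  i=16: O-I =  6 → G
  i=17: G-M = 20 → U
  i=18: S-Y = 20 → U
  i=19: G-T = 13 → N
  i=20: T-P =  4 → E
  i=21: P-S = 23 → X
  i=22: T-Z = 20 → U
  i=23: V-N =  8 → I
  i=24: U-O =  6 → G
  i=25: V-B = 20 → U
  shifts repeat with period 8: GUUNEXUI

GUUNEXUI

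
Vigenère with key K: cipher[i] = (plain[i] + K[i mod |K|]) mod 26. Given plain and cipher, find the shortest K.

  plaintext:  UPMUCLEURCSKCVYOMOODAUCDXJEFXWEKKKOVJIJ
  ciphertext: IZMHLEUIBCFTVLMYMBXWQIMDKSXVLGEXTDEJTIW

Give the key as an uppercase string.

OKANJTQ

  i= 0: I-U = 14 → O
  i= 1: Z-P = 10 → K
  i= 2: M-M =  0 → A
  i= 3: H-U = 13 → N
  i= 4: L-C =  9 → J
  i= 5: E-L = 19 → T
  i= 6: U-E = 16 → Q
  i= 7: I-U = 14 → O
  i= 8: B-R = 10 → K
  i= 9: C-C =  0 → A
  i=10: F-S = 13 → N
  i=11: T-K =  9 → J
  i=12: V-C = 19 → T
  i=13: L-V = 16 → Q
  i=14: M-Y = 14 → O
  i=15: Y-O = 10 → K
  i=16: M-M =  0 → A
  i=17: B-O = 13 → N
  i=18: X-O =  9 → J
  i=19: W-D = 19 → T
  i=20: Q-A = 16 → Q
  i=21: I-U = 14 → O
  i=22: M-C = 10 → K
  i=23: D-D =  0 → A
  i=24: K-X = 13 → N
  i=25: S-J =  9 → J
  i=26: X-E = 19 → T
  i=27: V-F = 16 → Q
  i=28: L-X = 14 → O
  i=29: G-W = 10 → K
  i=30: E-E =  0 → A
  i=31: X-K = 13 → N
  i=32: T-K =  9 → J
  i=33: D-K = 19 → T
  i=34: E-O = 16 → Q
  i=35: J-V = 14 → O
  i=36: T-J = 10 → K
  i=37: I-I =  0 → A
  i=38: W-J = 13 → N
  shifts repeat with period 7: OKANJTQ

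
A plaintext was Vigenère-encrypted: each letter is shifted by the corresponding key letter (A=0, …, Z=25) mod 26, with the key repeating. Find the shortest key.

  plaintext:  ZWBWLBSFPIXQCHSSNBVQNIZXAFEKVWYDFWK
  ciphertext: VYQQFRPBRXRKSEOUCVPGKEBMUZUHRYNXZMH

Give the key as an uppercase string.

  i= 0: V-Z = 22 → W
  i= 1: Y-W =  2 → C
  i= 2: Q-B = 15 → P
  i= 3: Q-W = 20 → U
  i= 4: F-L = 20 → U
  i= 5: R-B = 16 → Q
  i= 6: P-S = 23 → X
  i= 7: B-F = 22 → W
  i= 8: R-P =  2 → C
  i= 9: X-I = 15 → P
  i=10: R-X = 20 → U
  i=11: K-Q = 20 → U
  i=12: S-C = 16 → Q
  i=13: E-H = 23 → X
  i=14: O-S = 22 → W
  i=15: U-S =  2 → C
  i=16: C-N = 15 → P
  i=17: V-B = 20 → U
  i=18: P-V = 20 → U
  i=19: G-Q = 16 → Q
  i=20: K-N = 23 → X
  i=21: E-I = 22 → W
  i=22: B-Z =  2 → C
  i=23: M-X = 15 → P
  i=24: U-A = 20 → U
  i=25: Z-F = 20 → U
  i=26: U-E = 16 → Q
  i=27: H-K = 23 → X
  i=28: R-V = 22 → W
  i=29: Y-W =  2 → C
  i=30: N-Y = 15 → P
  i=31: X-D = 20 → U
  i=32: Z-F = 20 → U
  i=33: M-W = 16 → Q
  i=34: H-K = 23 → X
  shifts repeat with period 7: WCPUUQX

WCPUUQX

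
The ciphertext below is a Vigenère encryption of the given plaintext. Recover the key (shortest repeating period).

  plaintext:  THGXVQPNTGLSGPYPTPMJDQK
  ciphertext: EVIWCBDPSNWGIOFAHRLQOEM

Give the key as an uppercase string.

  i= 0: E-T = 11 → L
  i= 1: V-H = 14 → O
  i= 2: I-G =  2 → C
  i= 3: W-X = 25 → Z
  i= 4: C-V =  7 → H
  i= 5: B-Q = 11 → L
  i= 6: D-P = 14 → O
  i= 7: P-N =  2 → C
  i= 8: S-T = 25 → Z
  i= 9: N-G =  7 → H
  i=10: W-L = 11 → L
  i=11: G-S = 14 → O
  i=12: I-G =  2 → C
  i=13: O-P = 25 → Z
  i=14: F-Y =  7 → H
  i=15: A-P = 11 → L
  i=16: H-T = 14 → O
  i=17: R-P =  2 → C
  i=18: L-M = 25 → Z
  i=19: Q-J =  7 → H
  i=20: O-D = 11 → L
  i=21: E-Q = 14 → O
  i=22: M-K =  2 → C
  shifts repeat with period 5: LOCZH

LOCZH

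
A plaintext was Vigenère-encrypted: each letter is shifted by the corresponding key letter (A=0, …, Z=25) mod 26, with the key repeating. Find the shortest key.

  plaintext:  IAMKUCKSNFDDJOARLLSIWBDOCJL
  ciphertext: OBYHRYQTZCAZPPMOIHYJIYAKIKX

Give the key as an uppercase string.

GBMXXW

  i= 0: O-I =  6 → G
  i= 1: B-A =  1 → B
  i= 2: Y-M = 12 → M
  i= 3: H-K = 23 → X
  i= 4: R-U = 23 → X
  i= 5: Y-C = 22 → W
  i= 6: Q-K =  6 → G
  i= 7: T-S =  1 → B
  i= 8: Z-N = 12 → M
  i= 9: C-F = 23 → X
  i=10: A-D = 23 → X
  i=11: Z-D = 22 → W
  i=12: P-J =  6 → G
  i=13: P-O =  1 → B
  i=14: M-A = 12 → M
  i=15: O-R = 23 → X
  i=16: I-L = 23 → X
  i=17: H-L = 22 → W
  i=18: Y-S =  6 → G
  i=19: J-I =  1 → B
  i=20: I-W = 12 → M
  i=21: Y-B = 23 → X
  i=22: A-D = 23 → X
  i=23: K-O = 22 → W
  i=24: I-C =  6 → G
  i=25: K-J =  1 → B
  i=26: X-L = 12 → M
  shifts repeat with period 6: GBMXXW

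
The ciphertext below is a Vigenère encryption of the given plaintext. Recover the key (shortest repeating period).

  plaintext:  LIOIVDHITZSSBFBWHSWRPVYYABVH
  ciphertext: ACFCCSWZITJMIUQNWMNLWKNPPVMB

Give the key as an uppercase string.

PURUHPPR

  i= 0: A-L = 15 → P
  i= 1: C-I = 20 → U
  i= 2: F-O = 17 → R
  i= 3: C-I = 20 → U
  i= 4: C-V =  7 → H
  i= 5: S-D = 15 → P
  i= 6: W-H = 15 → P
  i= 7: Z-I = 17 → R
  i= 8: I-T = 15 → P
  i= 9: T-Z = 20 → U
  i=10: J-S = 17 → R
  i=11: M-S = 20 → U
  i=12: I-B =  7 → H
  i=13: U-F = 15 → P
  i=14: Q-B = 15 → P
  i=15: N-W = 17 → R
  i=16: W-H = 15 → P
  i=17: M-S = 20 → U
  i=18: N-W = 17 → R
  i=19: L-R = 20 → U
  i=20: W-P =  7 → H
  i=21: K-V = 15 → P
  i=22: N-Y = 15 → P
  i=23: P-Y = 17 → R
  i=24: P-A = 15 → P
  i=25: V-B = 20 → U
  i=26: M-V = 17 → R
  i=27: B-H = 20 → U
  shifts repeat with period 8: PURUHPPR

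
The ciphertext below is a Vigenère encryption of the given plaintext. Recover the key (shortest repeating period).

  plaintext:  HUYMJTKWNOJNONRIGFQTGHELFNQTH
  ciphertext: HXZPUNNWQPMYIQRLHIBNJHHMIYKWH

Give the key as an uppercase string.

  i= 0: H-H =  0 → A
  i= 1: X-U =  3 → D
  i= 2: Z-Y =  1 → B
  i= 3: P-M =  3 → D
  i= 4: U-J = 11 → L
  i= 5: N-T = 20 → U
  i= 6: N-K =  3 → D
  i= 7: W-W =  0 → A
  i= 8: Q-N =  3 → D
  i= 9: P-O =  1 → B
  i=10: M-J =  3 → D
  i=11: Y-N = 11 → L
  i=12: I-O = 20 → U
  i=13: Q-N =  3 → D
  i=14: R-R =  0 → A
  i=15: L-I =  3 → D
  i=16: H-G =  1 → B
  i=17: I-F =  3 → D
  i=18: B-Q = 11 → L
  i=19: N-T = 20 → U
  i=20: J-G =  3 → D
  i=21: H-H =  0 → A
  i=22: H-E =  3 → D
  i=23: M-L =  1 → B
  i=24: I-F =  3 → D
  i=25: Y-N = 11 → L
  i=26: K-Q = 20 → U
  i=27: W-T =  3 → D
  i=28: H-H =  0 → A
  shifts repeat with period 7: ADBDLUD

ADBDLUD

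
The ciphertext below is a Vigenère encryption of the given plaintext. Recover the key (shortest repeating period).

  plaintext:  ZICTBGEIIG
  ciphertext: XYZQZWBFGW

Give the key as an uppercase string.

YQXX

  i= 0: X-Z = 24 → Y
  i= 1: Y-I = 16 → Q
  i= 2: Z-C = 23 → X
  i= 3: Q-T = 23 → X
  i= 4: Z-B = 24 → Y
  i= 5: W-G = 16 → Q
  i= 6: B-E = 23 → X
  i= 7: F-I = 23 → X
  i= 8: G-I = 24 → Y
  i= 9: W-G = 16 → Q
  shifts repeat with period 4: YQXX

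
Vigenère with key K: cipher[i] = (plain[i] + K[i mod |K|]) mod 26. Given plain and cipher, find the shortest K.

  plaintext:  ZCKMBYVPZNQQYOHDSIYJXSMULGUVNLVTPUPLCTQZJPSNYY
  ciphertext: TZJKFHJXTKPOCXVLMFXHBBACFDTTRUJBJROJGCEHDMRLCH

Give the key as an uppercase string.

  i= 0: T-Z = 20 → U
  i= 1: Z-C = 23 → X
  i= 2: J-K = 25 → Z
  i= 3: K-M = 24 → Y
  i= 4: F-B =  4 → E
  i= 5: H-Y =  9 → J
  i= 6: J-V = 14 → O
  i= 7: X-P =  8 → I
  i= 8: T-Z = 20 → U
  i= 9: K-N = 23 → X
  i=10: P-Q = 25 → Z
  i=11: O-Q = 24 → Y
  i=12: C-Y =  4 → E
  i=13: X-O =  9 → J
  i=14: V-H = 14 → O
  i=15: L-D =  8 → I
  i=16: M-S = 20 → U
  i=17: F-I = 23 → X
  i=18: X-Y = 25 → Z
  i=19: H-J = 24 → Y
  i=20: B-X =  4 → E
  i=21: B-S =  9 → J
  i=22: A-M = 14 → O
  i=23: C-U =  8 → I
  i=24: F-L = 20 → U
  i=25: D-G = 23 → X
  i=26: T-U = 25 → Z
  i=27: T-V = 24 → Y
  i=28: R-N =  4 → E
  i=29: U-L =  9 → J
  i=30: J-V = 14 → O
  i=31: B-T =  8 → I
  i=32: J-P = 20 → U
  i=33: R-U = 23 → X
  i=34: O-P = 25 → Z
  i=35: J-L = 24 → Y
  i=36: G-C =  4 → E
  i=37: C-T =  9 → J
  i=38: E-Q = 14 → O
  i=39: H-Z =  8 → I
  i=40: D-J = 20 → U
  i=41: M-P = 23 → X
  i=42: R-S = 25 → Z
  i=43: L-N = 24 → Y
  i=44: C-Y =  4 → E
  i=45: H-Y =  9 → J
  shifts repeat with period 8: UXZYEJOI

UXZYEJOI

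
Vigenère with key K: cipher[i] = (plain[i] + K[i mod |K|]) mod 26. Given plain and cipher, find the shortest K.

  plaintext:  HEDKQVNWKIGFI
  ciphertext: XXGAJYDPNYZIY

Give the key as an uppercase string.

  i= 0: X-H = 16 → Q
  i= 1: X-E = 19 → T
  i= 2: G-D =  3 → D
  i= 3: A-K = 16 → Q
  i= 4: J-Q = 19 → T
  i= 5: Y-V =  3 → D
  i= 6: D-N = 16 → Q
  i= 7: P-W = 19 → T
  i= 8: N-K =  3 → D
  i= 9: Y-I = 16 → Q
  i=10: Z-G = 19 → T
  i=11: I-F =  3 → D
  i=12: Y-I = 16 → Q
  shifts repeat with period 3: QTD

QTD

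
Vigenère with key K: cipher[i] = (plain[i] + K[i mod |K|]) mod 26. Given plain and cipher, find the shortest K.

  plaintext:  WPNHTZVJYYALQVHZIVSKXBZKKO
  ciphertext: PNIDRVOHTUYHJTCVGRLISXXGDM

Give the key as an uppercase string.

TYVWYW

  i= 0: P-W = 19 → T
  i= 1: N-P = 24 → Y
  i= 2: I-N = 21 → V
  i= 3: D-H = 22 → W
  i= 4: R-T = 24 → Y
  i= 5: V-Z = 22 → W
  i= 6: O-V = 19 → T
  i= 7: H-J = 24 → Y
  i= 8: T-Y = 21 → V
  i= 9: U-Y = 22 → W
  i=10: Y-A = 24 → Y
  i=11: H-L = 22 → W
  i=12: J-Q = 19 → T
  i=13: T-V = 24 → Y
  i=14: C-H = 21 → V
  i=15: V-Z = 22 → W
  i=16: G-I = 24 → Y
  i=17: R-V = 22 → W
  i=18: L-S = 19 → T
  i=19: I-K = 24 → Y
  i=20: S-X = 21 → V
  i=21: X-B = 22 → W
  i=22: X-Z = 24 → Y
  i=23: G-K = 22 → W
  i=24: D-K = 19 → T
  i=25: M-O = 24 → Y
  shifts repeat with period 6: TYVWYW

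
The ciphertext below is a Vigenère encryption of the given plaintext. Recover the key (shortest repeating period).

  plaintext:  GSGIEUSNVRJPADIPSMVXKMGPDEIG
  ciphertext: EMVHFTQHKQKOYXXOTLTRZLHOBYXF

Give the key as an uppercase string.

YUPZBZ

  i= 0: E-G = 24 → Y
  i= 1: M-S = 20 → U
  i= 2: V-G = 15 → P
  i= 3: H-I = 25 → Z
  i= 4: F-E =  1 → B
  i= 5: T-U = 25 → Z
  i= 6: Q-S = 24 → Y
  i= 7: H-N = 20 → U
  i= 8: K-V = 15 → P
  i= 9: Q-R = 25 → Z
  i=10: K-J =  1 → B
  i=11: O-P = 25 → Z
  i=12: Y-A = 24 → Y
  i=13: X-D = 20 → U
  i=14: X-I = 15 → P
  i=15: O-P = 25 → Z
  i=16: T-S =  1 → B
  i=17: L-M = 25 → Z
  i=18: T-V = 24 → Y
  i=19: R-X = 20 → U
  i=20: Z-K = 15 → P
  i=21: L-M = 25 → Z
  i=22: H-G =  1 → B
  i=23: O-P = 25 → Z
  i=24: B-D = 24 → Y
  i=25: Y-E = 20 → U
  i=26: X-I = 15 → P
  i=27: F-G = 25 → Z
  shifts repeat with period 6: YUPZBZ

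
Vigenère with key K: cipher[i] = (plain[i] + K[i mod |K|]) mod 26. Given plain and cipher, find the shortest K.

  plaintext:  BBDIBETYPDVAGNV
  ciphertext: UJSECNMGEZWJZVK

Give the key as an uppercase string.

  i= 0: U-B = 19 → T
  i= 1: J-B =  8 → I
  i= 2: S-D = 15 → P
  i= 3: E-I = 22 → W
  i= 4: C-B =  1 → B
  i= 5: N-E =  9 → J
  i= 6: M-T = 19 → T
  i= 7: G-Y =  8 → I
  i= 8: E-P = 15 → P
  i= 9: Z-D = 22 → W
  i=10: W-V =  1 → B
  i=11: J-A =  9 → J
  i=12: Z-G = 19 → T
  i=13: V-N =  8 → I
  i=14: K-V = 15 → P
  shifts repeat with period 6: TIPWBJ

TIPWBJ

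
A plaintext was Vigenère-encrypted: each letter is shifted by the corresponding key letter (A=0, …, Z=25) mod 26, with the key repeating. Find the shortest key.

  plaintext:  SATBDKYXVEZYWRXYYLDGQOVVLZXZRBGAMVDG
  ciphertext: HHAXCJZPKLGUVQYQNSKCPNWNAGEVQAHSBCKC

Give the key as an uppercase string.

PHHWZZBS

  i= 0: H-S = 15 → P
  i= 1: H-A =  7 → H
  i= 2: A-T =  7 → H
  i= 3: X-B = 22 → W
  i= 4: C-D = 25 → Z
  i= 5: J-K = 25 → Z
  i= 6: Z-Y =  1 → B
  i= 7: P-X = 18 → S
  i= 8: K-V = 15 → P
  i= 9: L-E =  7 → H
  i=10: G-Z =  7 → H
  i=11: U-Y = 22 → W
  i=12: V-W = 25 → Z
  i=13: Q-R = 25 → Z
  i=14: Y-X =  1 → B
  i=15: Q-Y = 18 → S
  i=16: N-Y = 15 → P
  i=17: S-L =  7 → H
  i=18: K-D =  7 → H
  i=19: C-G = 22 → W
  i=20: P-Q = 25 → Z
  i=21: N-O = 25 → Z
  i=22: W-V =  1 → B
  i=23: N-V = 18 → S
  i=24: A-L = 15 → P
  i=25: G-Z =  7 → H
  i=26: E-X =  7 → H
  i=27: V-Z = 22 → W
  i=28: Q-R = 25 → Z
  i=29: A-B = 25 → Z
  i=30: H-G =  1 → B
  i=31: S-A = 18 → S
  i=32: B-M = 15 → P
  i=33: C-V =  7 → H
  i=34: K-D =  7 → H
  i=35: C-G = 22 → W
  shifts repeat with period 8: PHHWZZBS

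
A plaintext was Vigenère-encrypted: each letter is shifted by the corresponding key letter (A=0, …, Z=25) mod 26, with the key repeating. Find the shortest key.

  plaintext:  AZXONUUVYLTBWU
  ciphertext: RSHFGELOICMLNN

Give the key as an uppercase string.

RTK

  i= 0: R-A = 17 → R
  i= 1: S-Z = 19 → T
  i= 2: H-X = 10 → K
  i= 3: F-O = 17 → R
  i= 4: G-N = 19 → T
  i= 5: E-U = 10 → K
  i= 6: L-U = 17 → R
  i= 7: O-V = 19 → T
  i= 8: I-Y = 10 → K
  i= 9: C-L = 17 → R
  i=10: M-T = 19 → T
  i=11: L-B = 10 → K
  i=12: N-W = 17 → R
  i=13: N-U = 19 → T
  shifts repeat with period 3: RTK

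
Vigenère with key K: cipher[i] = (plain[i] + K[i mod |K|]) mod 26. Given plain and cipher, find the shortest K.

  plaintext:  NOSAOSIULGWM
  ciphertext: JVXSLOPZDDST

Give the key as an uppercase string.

  i= 0: J-N = 22 → W
  i= 1: V-O =  7 → H
  i= 2: X-S =  5 → F
  i= 3: S-A = 18 → S
  i= 4: L-O = 23 → X
  i= 5: O-S = 22 → W
  i= 6: P-I =  7 → H
  i= 7: Z-U =  5 → F
  i= 8: D-L = 18 → S
  i= 9: D-G = 23 → X
  i=10: S-W = 22 → W
  i=11: T-M =  7 → H
  shifts repeat with period 5: WHFSX

WHFSX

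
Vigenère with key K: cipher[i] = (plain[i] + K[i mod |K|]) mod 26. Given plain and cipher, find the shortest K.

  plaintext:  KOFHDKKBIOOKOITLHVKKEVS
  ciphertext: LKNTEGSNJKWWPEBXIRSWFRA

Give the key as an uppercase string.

BWIM

  i= 0: L-K =  1 → B
  i= 1: K-O = 22 → W
  i= 2: N-F =  8 → I
  i= 3: T-H = 12 → M
  i= 4: E-D =  1 → B
  i= 5: G-K = 22 → W
  i= 6: S-K =  8 → I
  i= 7: N-B = 12 → M
  i= 8: J-I =  1 → B
  i= 9: K-O = 22 → W
  i=10: W-O =  8 → I
  i=11: W-K = 12 → M
  i=12: P-O =  1 → B
  i=13: E-I = 22 → W
  i=14: B-T =  8 → I
  i=15: X-L = 12 → M
  i=16: I-H =  1 → B
  i=17: R-V = 22 → W
  i=18: S-K =  8 → I
  i=19: W-K = 12 → M
  i=20: F-E =  1 → B
  i=21: R-V = 22 → W
  i=22: A-S =  8 → I
  shifts repeat with period 4: BWIM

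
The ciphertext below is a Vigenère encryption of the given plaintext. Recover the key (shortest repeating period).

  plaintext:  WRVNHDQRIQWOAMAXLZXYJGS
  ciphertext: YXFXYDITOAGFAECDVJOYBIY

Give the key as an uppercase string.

  i= 0: Y-W =  2 → C
  i= 1: X-R =  6 → G
  i= 2: F-V = 10 → K
  i= 3: X-N = 10 → K
  i= 4: Y-H = 17 → R
  i= 5: D-D =  0 → A
  i= 6: I-Q = 18 → S
  i= 7: T-R =  2 → C
  i= 8: O-I =  6 → G
  i= 9: A-Q = 10 → K
  i=10: G-W = 10 → K
  i=11: F-O = 17 → R
  i=12: A-A =  0 → A
  i=13: E-M = 18 → S
  i=14: C-A =  2 → C
  i=15: D-X =  6 → G
  i=16: V-L = 10 → K
  i=17: J-Z = 10 → K
  i=18: O-X = 17 → R
  i=19: Y-Y =  0 → A
  i=20: B-J = 18 → S
  i=21: I-G =  2 → C
  i=22: Y-S =  6 → G
  shifts repeat with period 7: CGKKRAS

CGKKRAS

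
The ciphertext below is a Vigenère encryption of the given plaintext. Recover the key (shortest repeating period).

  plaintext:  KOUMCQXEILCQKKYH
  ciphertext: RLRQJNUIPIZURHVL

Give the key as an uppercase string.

  i= 0: R-K =  7 → H
  i= 1: L-O = 23 → X
  i= 2: R-U = 23 → X
  i= 3: Q-M =  4 → E
  i= 4: J-C =  7 → H
  i= 5: N-Q = 23 → X
  i= 6: U-X = 23 → X
  i= 7: I-E =  4 → E
  i= 8: P-I =  7 → H
  i= 9: I-L = 23 → X
  i=10: Z-C = 23 → X
  i=11: U-Q =  4 → E
  i=12: R-K =  7 → H
  i=13: H-K = 23 → X
  i=14: V-Y = 23 → X
  i=15: L-H =  4 → E
  shifts repeat with period 4: HXXE

HXXE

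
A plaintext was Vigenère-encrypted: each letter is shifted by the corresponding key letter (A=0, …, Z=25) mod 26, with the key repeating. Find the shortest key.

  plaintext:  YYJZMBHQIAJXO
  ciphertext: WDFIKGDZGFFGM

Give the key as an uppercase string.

YFWJ

  i= 0: W-Y = 24 → Y
  i= 1: D-Y =  5 → F
  i= 2: F-J = 22 → W
  i= 3: I-Z =  9 → J
  i= 4: K-M = 24 → Y
  i= 5: G-B =  5 → F
  i= 6: D-H = 22 → W
  i= 7: Z-Q =  9 → J
  i= 8: G-I = 24 → Y
  i= 9: F-A =  5 → F
  i=10: F-J = 22 → W
  i=11: G-X =  9 → J
  i=12: M-O = 24 → Y
  shifts repeat with period 4: YFWJ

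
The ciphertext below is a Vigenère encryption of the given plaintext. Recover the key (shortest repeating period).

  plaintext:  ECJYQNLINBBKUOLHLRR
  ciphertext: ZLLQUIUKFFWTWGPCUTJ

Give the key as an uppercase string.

  i= 0: Z-E = 21 → V
  i= 1: L-C =  9 → J
  i= 2: L-J =  2 → C
  i= 3: Q-Y = 18 → S
  i= 4: U-Q =  4 → E
  i= 5: I-N = 21 → V
  i= 6: U-L =  9 → J
  i= 7: K-I =  2 → C
  i= 8: F-N = 18 → S
  i= 9: F-B =  4 → E
  i=10: W-B = 21 → V
  i=11: T-K =  9 → J
  i=12: W-U =  2 → C
  i=13: G-O = 18 → S
  i=14: P-L =  4 → E
  i=15: C-H = 21 → V
  i=16: U-L =  9 → J
  i=17: T-R =  2 → C
  i=18: J-R = 18 → S
  shifts repeat with period 5: VJCSE

VJCSE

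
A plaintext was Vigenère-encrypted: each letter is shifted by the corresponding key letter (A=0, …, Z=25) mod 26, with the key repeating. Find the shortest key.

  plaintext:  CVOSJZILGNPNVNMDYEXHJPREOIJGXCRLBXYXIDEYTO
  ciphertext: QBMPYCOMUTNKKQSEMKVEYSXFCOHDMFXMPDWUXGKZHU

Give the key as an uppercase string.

OGYXPDGB

  i= 0: Q-C = 14 → O
  i= 1: B-V =  6 → G
  i= 2: M-O = 24 → Y
  i= 3: P-S = 23 → X
  i= 4: Y-J = 15 → P
  i= 5: C-Z =  3 → D
  i= 6: O-I =  6 → G
  i= 7: M-L =  1 → B
  i= 8: U-G = 14 → O
  i= 9: T-N =  6 → G
  i=10: N-P = 24 → Y
  i=11: K-N = 23 → X
  i=12: K-V = 15 → P
  i=13: Q-N =  3 → D
  i=14: S-M =  6 → G
  i=15: E-D =  1 → B
  i=16: M-Y = 14 → O
  i=17: K-E =  6 → G
  i=18: V-X = 24 → Y
  i=19: E-H = 23 → X
  i=20: Y-J = 15 → P
  i=21: S-P =  3 → D
  i=22: X-R =  6 → G
  i=23: F-E =  1 → B
  i=24: C-O = 14 → O
  i=25: O-I =  6 → G
  i=26: H-J = 24 → Y
  i=27: D-G = 23 → X
  i=28: M-X = 15 → P
  i=29: F-C =  3 → D
  i=30: X-R =  6 → G
  i=31: M-L =  1 → B
  i=32: P-B = 14 → O
  i=33: D-X =  6 → G
  i=34: W-Y = 24 → Y
  i=35: U-X = 23 → X
  i=36: X-I = 15 → P
  i=37: G-D =  3 → D
  i=38: K-E =  6 → G
  i=39: Z-Y =  1 → B
  i=40: H-T = 14 → O
  i=41: U-O =  6 → G
  shifts repeat with period 8: OGYXPDGB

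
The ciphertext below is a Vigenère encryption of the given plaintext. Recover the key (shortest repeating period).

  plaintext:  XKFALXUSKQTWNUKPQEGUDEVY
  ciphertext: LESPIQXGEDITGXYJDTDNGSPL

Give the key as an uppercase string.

  i= 0: L-X = 14 → O
  i= 1: E-K = 20 → U
  i= 2: S-F = 13 → N
  i= 3: P-A = 15 → P
  i= 4: I-L = 23 → X
  i= 5: Q-X = 19 → T
  i= 6: X-U =  3 → D
  i= 7: G-S = 14 → O
  i= 8: E-K = 20 → U
  i= 9: D-Q = 13 → N
  i=10: I-T = 15 → P
  i=11: T-W = 23 → X
  i=12: G-N = 19 → T
  i=13: X-U =  3 → D
  i=14: Y-K = 14 → O
  i=15: J-P = 20 → U
  i=16: D-Q = 13 → N
  i=17: T-E = 15 → P
  i=18: D-G = 23 → X
  i=19: N-U = 19 → T
  i=20: G-D =  3 → D
  i=21: S-E = 14 → O
  i=22: P-V = 20 → U
  i=23: L-Y = 13 → N
  shifts repeat with period 7: OUNPXTD

OUNPXTD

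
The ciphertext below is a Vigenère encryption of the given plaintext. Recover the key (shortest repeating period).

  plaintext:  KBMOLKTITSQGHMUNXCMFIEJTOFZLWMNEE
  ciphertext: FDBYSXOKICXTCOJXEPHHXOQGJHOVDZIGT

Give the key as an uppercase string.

VCPKHN

  i= 0: F-K = 21 → V
  i= 1: D-B =  2 → C
  i= 2: B-M = 15 → P
  i= 3: Y-O = 10 → K
  i= 4: S-L =  7 → H
  i= 5: X-K = 13 → N
  i= 6: O-T = 21 → V
  i= 7: K-I =  2 → C
  i= 8: I-T = 15 → P
  i= 9: C-S = 10 → K
  i=10: X-Q =  7 → H
  i=11: T-G = 13 → N
  i=12: C-H = 21 → V
  i=13: O-M =  2 → C
  i=14: J-U = 15 → P
  i=15: X-N = 10 → K
  i=16: E-X =  7 → H
  i=17: P-C = 13 → N
  i=18: H-M = 21 → V
  i=19: H-F =  2 → C
  i=20: X-I = 15 → P
  i=21: O-E = 10 → K
  i=22: Q-J =  7 → H
  i=23: G-T = 13 → N
  i=24: J-O = 21 → V
  i=25: H-F =  2 → C
  i=26: O-Z = 15 → P
  i=27: V-L = 10 → K
  i=28: D-W =  7 → H
  i=29: Z-M = 13 → N
  i=30: I-N = 21 → V
  i=31: G-E =  2 → C
  i=32: T-E = 15 → P
  shifts repeat with period 6: VCPKHN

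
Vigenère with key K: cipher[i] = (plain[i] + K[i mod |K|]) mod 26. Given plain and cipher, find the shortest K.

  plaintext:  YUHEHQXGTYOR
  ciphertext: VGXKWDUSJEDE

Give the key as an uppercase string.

XMQGPN

  i= 0: V-Y = 23 → X
  i= 1: G-U = 12 → M
  i= 2: X-H = 16 → Q
  i= 3: K-E =  6 → G
  i= 4: W-H = 15 → P
  i= 5: D-Q = 13 → N
  i= 6: U-X = 23 → X
  i= 7: S-G = 12 → M
  i= 8: J-T = 16 → Q
  i= 9: E-Y =  6 → G
  i=10: D-O = 15 → P
  i=11: E-R = 13 → N
  shifts repeat with period 6: XMQGPN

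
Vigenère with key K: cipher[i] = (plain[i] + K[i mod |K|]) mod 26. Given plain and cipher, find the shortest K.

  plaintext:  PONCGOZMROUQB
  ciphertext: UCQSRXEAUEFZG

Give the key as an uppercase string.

  i= 0: U-P =  5 → F
  i= 1: C-O = 14 → O
  i= 2: Q-N =  3 → D
  i= 3: S-C = 16 → Q
  i= 4: R-G = 11 → L
  i= 5: X-O =  9 → J
  i= 6: E-Z =  5 → F
  i= 7: A-M = 14 → O
  i= 8: U-R =  3 → D
  i= 9: E-O = 16 → Q
  i=10: F-U = 11 → L
  i=11: Z-Q =  9 → J
  i=12: G-B =  5 → F
  shifts repeat with period 6: FODQLJ

FODQLJ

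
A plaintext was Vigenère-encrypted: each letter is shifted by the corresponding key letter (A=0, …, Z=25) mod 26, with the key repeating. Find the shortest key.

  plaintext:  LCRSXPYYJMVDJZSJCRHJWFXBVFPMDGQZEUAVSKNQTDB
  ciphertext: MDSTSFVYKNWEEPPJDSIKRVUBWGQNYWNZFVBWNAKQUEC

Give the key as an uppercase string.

  i= 0: M-L =  1 → B
  i= 1: D-C =  1 → B
  i= 2: S-R =  1 → B
  i= 3: T-S =  1 → B
  i= 4: S-X = 21 → V
  i= 5: F-P = 16 → Q
  i= 6: V-Y = 23 → X
  i= 7: Y-Y =  0 → A
  i= 8: K-J =  1 → B
  i= 9: N-M =  1 → B
  i=10: W-V =  1 → B
  i=11: E-D =  1 → B
  i=12: E-J = 21 → V
  i=13: P-Z = 16 → Q
  i=14: P-S = 23 → X
  i=15: J-J =  0 → A
  i=16: D-C =  1 → B
  i=17: S-R =  1 → B
  i=18: I-H =  1 → B
  i=19: K-J =  1 → B
  i=20: R-W = 21 → V
  i=21: V-F = 16 → Q
  i=22: U-X = 23 → X
  i=23: B-B =  0 → A
  i=24: W-V =  1 → B
  i=25: G-F =  1 → B
  i=26: Q-P =  1 → B
  i=27: N-M =  1 → B
  i=28: Y-D = 21 → V
  i=29: W-G = 16 → Q
  i=30: N-Q = 23 → X
  i=31: Z-Z =  0 → A
  i=32: F-E =  1 → B
  i=33: V-U =  1 → B
  i=34: B-A =  1 → B
  i=35: W-V =  1 → B
  i=36: N-S = 21 → V
  i=37: A-K = 16 → Q
  i=38: K-N = 23 → X
  i=39: Q-Q =  0 → A
  i=40: U-T =  1 → B
  i=41: E-D =  1 → B
  i=42: C-B =  1 → B
  shifts repeat with period 8: BBBBVQXA

BBBBVQXA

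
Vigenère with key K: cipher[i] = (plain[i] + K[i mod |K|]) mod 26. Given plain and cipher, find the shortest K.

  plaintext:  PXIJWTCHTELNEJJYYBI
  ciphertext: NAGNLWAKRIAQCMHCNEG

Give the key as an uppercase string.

YDYEPD

  i= 0: N-P = 24 → Y
  i= 1: A-X =  3 → D
  i= 2: G-I = 24 → Y
  i= 3: N-J =  4 → E
  i= 4: L-W = 15 → P
  i= 5: W-T =  3 → D
  i= 6: A-C = 24 → Y
  i= 7: K-H =  3 → D
  i= 8: R-T = 24 → Y
  i= 9: I-E =  4 → E
  i=10: A-L = 15 → P
  i=11: Q-N =  3 → D
  i=12: C-E = 24 → Y
  i=13: M-J =  3 → D
  i=14: H-J = 24 → Y
  i=15: C-Y =  4 → E
  i=16: N-Y = 15 → P
  i=17: E-B =  3 → D
  i=18: G-I = 24 → Y
  shifts repeat with period 6: YDYEPD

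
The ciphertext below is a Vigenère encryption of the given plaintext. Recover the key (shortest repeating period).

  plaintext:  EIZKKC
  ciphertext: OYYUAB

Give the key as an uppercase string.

  i= 0: O-E = 10 → K
  i= 1: Y-I = 16 → Q
  i= 2: Y-Z = 25 → Z
  i= 3: U-K = 10 → K
  i= 4: A-K = 16 → Q
  i= 5: B-C = 25 → Z
  shifts repeat with period 3: KQZ

KQZ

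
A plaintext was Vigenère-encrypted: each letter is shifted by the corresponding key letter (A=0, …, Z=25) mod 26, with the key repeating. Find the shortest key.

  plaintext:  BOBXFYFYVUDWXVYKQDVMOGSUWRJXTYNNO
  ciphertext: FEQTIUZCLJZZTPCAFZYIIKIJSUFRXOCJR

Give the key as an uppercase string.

EQPWDWU

  i= 0: F-B =  4 → E
  i= 1: E-O = 16 → Q
  i= 2: Q-B = 15 → P
  i= 3: T-X = 22 → W
  i= 4: I-F =  3 → D
  i= 5: U-Y = 22 → W
  i= 6: Z-F = 20 → U
  i= 7: C-Y =  4 → E
  i= 8: L-V = 16 → Q
  i= 9: J-U = 15 → P
  i=10: Z-D = 22 → W
  i=11: Z-W =  3 → D
  i=12: T-X = 22 → W
  i=13: P-V = 20 → U
  i=14: C-Y =  4 → E
  i=15: A-K = 16 → Q
  i=16: F-Q = 15 → P
  i=17: Z-D = 22 → W
  i=18: Y-V =  3 → D
  i=19: I-M = 22 → W
  i=20: I-O = 20 → U
  i=21: K-G =  4 → E
  i=22: I-S = 16 → Q
  i=23: J-U = 15 → P
  i=24: S-W = 22 → W
  i=25: U-R =  3 → D
  i=26: F-J = 22 → W
  i=27: R-X = 20 → U
  i=28: X-T =  4 → E
  i=29: O-Y = 16 → Q
  i=30: C-N = 15 → P
  i=31: J-N = 22 → W
  i=32: R-O =  3 → D
  shifts repeat with period 7: EQPWDWU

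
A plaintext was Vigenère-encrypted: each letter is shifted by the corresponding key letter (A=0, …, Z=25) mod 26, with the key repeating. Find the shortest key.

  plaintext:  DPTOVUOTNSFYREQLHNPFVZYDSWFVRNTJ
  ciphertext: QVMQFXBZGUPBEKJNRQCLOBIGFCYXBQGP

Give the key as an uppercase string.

  i= 0: Q-D = 13 → N
  i= 1: V-P =  6 → G
  i= 2: M-T = 19 → T
  i= 3: Q-O =  2 → C
  i= 4: F-V = 10 → K
  i= 5: X-U =  3 → D
  i= 6: B-O = 13 → N
  i= 7: Z-T =  6 → G
  i= 8: G-N = 19 → T
  i= 9: U-S =  2 → C
  i=10: P-F = 10 → K
  i=11: B-Y =  3 → D
  i=12: E-R = 13 → N
  i=13: K-E =  6 → G
  i=14: J-Q = 19 → T
  i=15: N-L =  2 → C
  i=16: R-H = 10 → K
  i=17: Q-N =  3 → D
  i=18: C-P = 13 → N
  i=19: L-F =  6 → G
  i=20: O-V = 19 → T
  i=21: B-Z =  2 → C
  i=22: I-Y = 10 → K
  i=23: G-D =  3 → D
  i=24: F-S = 13 → N
  i=25: C-W =  6 → G
  i=26: Y-F = 19 → T
  i=27: X-V =  2 → C
  i=28: B-R = 10 → K
  i=29: Q-N =  3 → D
  i=30: G-T = 13 → N
  i=31: P-J =  6 → G
  shifts repeat with period 6: NGTCKD

NGTCKD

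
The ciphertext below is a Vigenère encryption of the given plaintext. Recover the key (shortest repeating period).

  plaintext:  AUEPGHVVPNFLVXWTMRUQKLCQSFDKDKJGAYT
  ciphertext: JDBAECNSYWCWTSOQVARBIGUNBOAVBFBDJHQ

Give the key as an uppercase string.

  i= 0: J-A =  9 → J
  i= 1: D-U =  9 → J
  i= 2: B-E = 23 → X
  i= 3: A-P = 11 → L
  i= 4: E-G = 24 → Y
  i= 5: C-H = 21 → V
  i= 6: N-V = 18 → S
  i= 7: S-V = 23 → X
  i= 8: Y-P =  9 → J
  i= 9: W-N =  9 → J
  i=10: C-F = 23 → X
  i=11: W-L = 11 → L
  i=12: T-V = 24 → Y
  i=13: S-X = 21 → V
  i=14: O-W = 18 → S
  i=15: Q-T = 23 → X
  i=16: V-M =  9 → J
  i=17: A-R =  9 → J
  i=18: R-U = 23 → X
  i=19: B-Q = 11 → L
  i=20: I-K = 24 → Y
  i=21: G-L = 21 → V
  i=22: U-C = 18 → S
  i=23: N-Q = 23 → X
  i=24: B-S =  9 → J
  i=25: O-F =  9 → J
  i=26: A-D = 23 → X
  i=27: V-K = 11 → L
  i=28: B-D = 24 → Y
  i=29: F-K = 21 → V
  i=30: B-J = 18 → S
  i=31: D-G = 23 → X
  i=32: J-A =  9 → J
  i=33: H-Y =  9 → J
  i=34: Q-T = 23 → X
  shifts repeat with period 8: JJXLYVSX

JJXLYVSX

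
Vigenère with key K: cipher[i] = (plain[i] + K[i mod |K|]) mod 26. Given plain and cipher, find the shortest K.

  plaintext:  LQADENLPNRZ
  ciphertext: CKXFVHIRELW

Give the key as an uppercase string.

  i= 0: C-L = 17 → R
  i= 1: K-Q = 20 → U
  i= 2: X-A = 23 → X
  i= 3: F-D =  2 → C
  i= 4: V-E = 17 → R
  i= 5: H-N = 20 → U
  i= 6: I-L = 23 → X
  i= 7: R-P =  2 → C
  i= 8: E-N = 17 → R
  i= 9: L-R = 20 → U
  i=10: W-Z = 23 → X
  shifts repeat with period 4: RUXC

RUXC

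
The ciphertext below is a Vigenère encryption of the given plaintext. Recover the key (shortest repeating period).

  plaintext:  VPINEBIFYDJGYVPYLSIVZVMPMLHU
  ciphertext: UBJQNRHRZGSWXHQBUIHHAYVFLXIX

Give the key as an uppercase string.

ZMBDJQ

  i= 0: U-V = 25 → Z
  i= 1: B-P = 12 → M
  i= 2: J-I =  1 → B
  i= 3: Q-N =  3 → D
  i= 4: N-E =  9 → J
  i= 5: R-B = 16 → Q
  i= 6: H-I = 25 → Z
  i= 7: R-F = 12 → M
  i= 8: Z-Y =  1 → B
  i= 9: G-D =  3 → D
  i=10: S-J =  9 → J
  i=11: W-G = 16 → Q
  i=12: X-Y = 25 → Z
  i=13: H-V = 12 → M
  i=14: Q-P =  1 → B
  i=15: B-Y =  3 → D
  i=16: U-L =  9 → J
  i=17: I-S = 16 → Q
  i=18: H-I = 25 → Z
  i=19: H-V = 12 → M
  i=20: A-Z =  1 → B
  i=21: Y-V =  3 → D
  i=22: V-M =  9 → J
  i=23: F-P = 16 → Q
  i=24: L-M = 25 → Z
  i=25: X-L = 12 → M
  i=26: I-H =  1 → B
  i=27: X-U =  3 → D
  shifts repeat with period 6: ZMBDJQ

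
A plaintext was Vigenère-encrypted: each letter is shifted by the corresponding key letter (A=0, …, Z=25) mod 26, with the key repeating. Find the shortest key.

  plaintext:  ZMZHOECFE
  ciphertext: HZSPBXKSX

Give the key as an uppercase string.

  i= 0: H-Z =  8 → I
  i= 1: Z-M = 13 → N
  i= 2: S-Z = 19 → T
  i= 3: P-H =  8 → I
  i= 4: B-O = 13 → N
  i= 5: X-E = 19 → T
  i= 6: K-C =  8 → I
  i= 7: S-F = 13 → N
  i= 8: X-E = 19 → T
  shifts repeat with period 3: INT

INT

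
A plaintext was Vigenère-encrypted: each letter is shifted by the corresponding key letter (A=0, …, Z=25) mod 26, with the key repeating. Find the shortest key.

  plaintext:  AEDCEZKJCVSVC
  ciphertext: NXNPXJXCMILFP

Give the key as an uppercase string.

NTK

  i= 0: N-A = 13 → N
  i= 1: X-E = 19 → T
  i= 2: N-D = 10 → K
  i= 3: P-C = 13 → N
  i= 4: X-E = 19 → T
  i= 5: J-Z = 10 → K
  i= 6: X-K = 13 → N
  i= 7: C-J = 19 → T
  i= 8: M-C = 10 → K
  i= 9: I-V = 13 → N
  i=10: L-S = 19 → T
  i=11: F-V = 10 → K
  i=12: P-C = 13 → N
  shifts repeat with period 3: NTK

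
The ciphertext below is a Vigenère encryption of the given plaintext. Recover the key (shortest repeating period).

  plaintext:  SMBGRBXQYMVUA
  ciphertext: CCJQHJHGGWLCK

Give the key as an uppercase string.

  i= 0: C-S = 10 → K
  i= 1: C-M = 16 → Q
  i= 2: J-B =  8 → I
  i= 3: Q-G = 10 → K
  i= 4: H-R = 16 → Q
  i= 5: J-B =  8 → I
  i= 6: H-X = 10 → K
  i= 7: G-Q = 16 → Q
  i= 8: G-Y =  8 → I
  i= 9: W-M = 10 → K
  i=10: L-V = 16 → Q
  i=11: C-U =  8 → I
  i=12: K-A = 10 → K
  shifts repeat with period 3: KQI

KQI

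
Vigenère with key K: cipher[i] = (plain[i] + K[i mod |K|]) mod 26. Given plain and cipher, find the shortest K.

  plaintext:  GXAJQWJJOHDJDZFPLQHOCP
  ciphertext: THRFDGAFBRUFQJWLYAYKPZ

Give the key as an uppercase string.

NKRW

  i= 0: T-G = 13 → N
  i= 1: H-X = 10 → K
  i= 2: R-A = 17 → R
  i= 3: F-J = 22 → W
  i= 4: D-Q = 13 → N
  i= 5: G-W = 10 → K
  i= 6: A-J = 17 → R
  i= 7: F-J = 22 → W
  i= 8: B-O = 13 → N
  i= 9: R-H = 10 → K
  i=10: U-D = 17 → R
  i=11: F-J = 22 → W
  i=12: Q-D = 13 → N
  i=13: J-Z = 10 → K
  i=14: W-F = 17 → R
  i=15: L-P = 22 → W
  i=16: Y-L = 13 → N
  i=17: A-Q = 10 → K
  i=18: Y-H = 17 → R
  i=19: K-O = 22 → W
  i=20: P-C = 13 → N
  i=21: Z-P = 10 → K
  shifts repeat with period 4: NKRW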